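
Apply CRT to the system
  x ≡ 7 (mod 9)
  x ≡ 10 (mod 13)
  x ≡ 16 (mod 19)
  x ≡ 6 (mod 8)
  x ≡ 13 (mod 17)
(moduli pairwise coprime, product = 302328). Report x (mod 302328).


Product of moduli M = 9 · 13 · 19 · 8 · 17 = 302328.
Merge one congruence at a time:
  Start: x ≡ 7 (mod 9).
  Combine with x ≡ 10 (mod 13); new modulus lcm = 117.
    Write x = 7 + 9·t and substitute into x ≡ 10 (mod 13): 9·t ≡ 10 − 7 = 3 (mod 13).
    The inverse of 9 mod 13 is 3 (since 9·3 = 27 = 2·13 + 1), so t ≡ 3·3 = 9 ≡ 9 (mod 13).
    Then x = 7 + 9·9 = 88, valid modulo lcm(9, 13) = 117: x ≡ 88 (mod 117).
  Combine with x ≡ 16 (mod 19); new modulus lcm = 2223.
    Write x = 88 + 117·t and substitute into x ≡ 16 (mod 19): 117·t ≡ 16 − 88 = -72 (mod 19).
    Reduce coefficients mod 19: 3·t ≡ 4 (mod 19).
    The inverse of 3 mod 19 is 13 (since 3·13 = 39 = 2·19 + 1), so t ≡ 13·4 = 52 ≡ 14 (mod 19).
    Then x = 88 + 117·14 = 1726, valid modulo lcm(117, 19) = 2223: x ≡ 1726 (mod 2223).
  Combine with x ≡ 6 (mod 8); new modulus lcm = 17784.
    Write x = 1726 + 2223·t and substitute into x ≡ 6 (mod 8): 2223·t ≡ 6 − 1726 = -1720 (mod 8).
    Reduce coefficients mod 8: 7·t ≡ 0 (mod 8).
    The inverse of 7 mod 8 is 7 (since 7·7 = 49 = 6·8 + 1), so t ≡ 7·0 = 0 ≡ 0 (mod 8).
    Then x = 1726 + 2223·0 = 1726, valid modulo lcm(2223, 8) = 17784: x ≡ 1726 (mod 17784).
  Combine with x ≡ 13 (mod 17); new modulus lcm = 302328.
    Write x = 1726 + 17784·t and substitute into x ≡ 13 (mod 17): 17784·t ≡ 13 − 1726 = -1713 (mod 17).
    Reduce coefficients mod 17: 2·t ≡ 4 (mod 17).
    The inverse of 2 mod 17 is 9 (since 2·9 = 18 = 1·17 + 1), so t ≡ 9·4 = 36 ≡ 2 (mod 17).
    Then x = 1726 + 17784·2 = 37294, valid modulo lcm(17784, 17) = 302328: x ≡ 37294 (mod 302328).
Verify against each original: 37294 mod 9 = 7, 37294 mod 13 = 10, 37294 mod 19 = 16, 37294 mod 8 = 6, 37294 mod 17 = 13.

x ≡ 37294 (mod 302328).


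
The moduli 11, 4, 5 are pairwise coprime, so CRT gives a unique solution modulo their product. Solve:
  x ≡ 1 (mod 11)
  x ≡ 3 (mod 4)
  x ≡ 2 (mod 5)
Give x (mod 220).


Moduli 11, 4, 5 are pairwise coprime; by CRT there is a unique solution modulo M = 11 · 4 · 5 = 220.
Solve pairwise, accumulating the modulus:
  Start with x ≡ 1 (mod 11).
  Combine with x ≡ 3 (mod 4): since gcd(11, 4) = 1, we get a unique residue mod 44.
    Write x = 1 + 11·t and substitute into x ≡ 3 (mod 4): 11·t ≡ 3 − 1 = 2 (mod 4).
    Reduce coefficients mod 4: 3·t ≡ 2 (mod 4).
    The inverse of 3 mod 4 is 3 (since 3·3 = 9 = 2·4 + 1), so t ≡ 3·2 = 6 ≡ 2 (mod 4).
    Then x = 1 + 11·2 = 23, valid modulo lcm(11, 4) = 44: x ≡ 23 (mod 44).
  Combine with x ≡ 2 (mod 5): since gcd(44, 5) = 1, we get a unique residue mod 220.
    Write x = 23 + 44·t and substitute into x ≡ 2 (mod 5): 44·t ≡ 2 − 23 = -21 (mod 5).
    Reduce coefficients mod 5: 4·t ≡ 4 (mod 5).
    The inverse of 4 mod 5 is 4 (since 4·4 = 16 = 3·5 + 1), so t ≡ 4·4 = 16 ≡ 1 (mod 5).
    Then x = 23 + 44·1 = 67, valid modulo lcm(44, 5) = 220: x ≡ 67 (mod 220).
Verify: 67 mod 11 = 1 ✓, 67 mod 4 = 3 ✓, 67 mod 5 = 2 ✓.

x ≡ 67 (mod 220).


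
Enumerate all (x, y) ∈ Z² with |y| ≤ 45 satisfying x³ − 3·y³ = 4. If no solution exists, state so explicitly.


The equation is x³ - 3y³ = 4. For fixed y, x³ = 3·y³ + 4, so a solution requires the RHS to be a perfect cube.
Strategy: iterate y from -45 to 45, compute RHS = 3·y³ + 4, and check whether it is a (positive or negative) perfect cube.
Check small values of y:
  y = 0: RHS = 4 is not a perfect cube.
  y = 1: RHS = 7 is not a perfect cube.
  y = -1: RHS = 1 = (1)³ ⇒ x = 1 works.
  y = 2: RHS = 28 is not a perfect cube.
  y = -2: RHS = -20 is not a perfect cube.
  y = 3: RHS = 85 is not a perfect cube.
  y = -3: RHS = -77 is not a perfect cube.
Continuing the search up to |y| = 45 finds no further solutions beyond those listed.
Collected solutions: (1, -1).

Solutions (with |y| ≤ 45): (1, -1).


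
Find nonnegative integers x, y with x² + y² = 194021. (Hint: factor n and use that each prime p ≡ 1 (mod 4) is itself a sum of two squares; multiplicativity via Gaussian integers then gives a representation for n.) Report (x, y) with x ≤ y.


Step 1: Factor n = 194021 = 17 · 101 · 113.
Step 2: Check the mod-4 condition on each prime factor: 17 ≡ 1 (mod 4), exponent 1; 101 ≡ 1 (mod 4), exponent 1; 113 ≡ 1 (mod 4), exponent 1.
All primes ≡ 3 (mod 4) appear to even exponent (or don't appear), so by the two-squares theorem n IS expressible as a sum of two squares.
Step 3: Build a representation. Here n = 17 · 101 · 113 is a product of primes ≡ 1 (mod 4). Each prime p ≡ 1 (mod 4) is itself a sum of two squares; find a² by testing p − a² for a perfect square:
  17: 17 − 1² = 16 = 4² ⇒ 17 = 1² + 4².
  101: 101 − 1² = 100 = 10² ⇒ 101 = 1² + 10².
  113: 113 − 1² = 112, 113 − 2² = 109, 113 − 3² = 104, 113 − 4² = 97, 113 − 5² = 88, 113 − 6² = 77, 113 − 7² = 64 = 8² ⇒ 113 = 7² + 8².
  Combine using the Brahmagupta–Fibonacci identity (a² + b²)(c² + d²) = (ac − bd)² + (ad + bc)² = (ac + bd)² + (ad − bc)²:
  17 · 101 = 1717: from (1² + 4²)(1² + 10²), take (1·1 − 4·10, 1·10 + 4·1) = (1 − 40, 10 + 4) = (-39, 14); dropping signs (only squares matter) gives (39, 14); check 39² + 14² = 1521 + 196 = 1717 ✓.
  1717 · 113 = 194021: from (39² + 14²)(7² + 8²), take (39·7 − 14·8, 39·8 + 14·7) = (273 − 112, 312 + 98) = (161, 410); check 161² + 410² = 25921 + 168100 = 194021 ✓.
Step 4: Order so x ≤ y and verify: 161² + 410² = 25921 + 168100 = 194021 = n. ✓

n = 194021 = 161² + 410² (one valid representation with x ≤ y).


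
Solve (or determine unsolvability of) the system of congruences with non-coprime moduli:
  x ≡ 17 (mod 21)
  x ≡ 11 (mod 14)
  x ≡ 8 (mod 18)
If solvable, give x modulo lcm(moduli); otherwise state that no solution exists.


Moduli 21, 14, 18 are not pairwise coprime, so CRT works modulo lcm(m_i) when all pairwise compatibility conditions hold.
Pairwise compatibility: gcd(m_i, m_j) must divide a_i - a_j for every pair.
Merge one congruence at a time:
  Start: x ≡ 17 (mod 21).
  Combine with x ≡ 11 (mod 14): gcd(21, 14) = 7, and 11 - 17 = -6 is NOT divisible by 7.
    ⇒ system is inconsistent (no integer solution).

No solution (the system is inconsistent).


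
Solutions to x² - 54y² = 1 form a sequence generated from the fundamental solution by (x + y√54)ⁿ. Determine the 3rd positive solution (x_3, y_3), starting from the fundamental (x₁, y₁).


Step 1: Find the fundamental solution (x₁, y₁) of x² - 54y² = 1.
  Expand √54 as a continued fraction. a₀ = ⌊√54⌋ = 7; iterate m_{k+1} = d_k·a_k − m_k, d_{k+1} = (54 − m_{k+1}²)/d_k, a_{k+1} = ⌊(a₀ + m_{k+1})/d_{k+1}⌋ (starting m₀ = 0, d₀ = 1), with convergents p_k = a_k·p_{k-1} + p_{k-2}, q_k = a_k·q_{k-1} + q_{k-2} (p₋₁ = 1, q₋₁ = 0):
  k = 0: a₀ = 7; p₀/q₀ = 7/1; p₀² − 54·q₀² = 49 − 54 = -5.
  k = 1: m = 7, d = 5, a = ⌊(7 + 7)/5⌋ = 2; p/q = (2·7 + 1)/(2·1 + 0) = 15/2; p² − 54·q² = 225 − 216 = 9.
  k = 2: m = 3, d = 9, a = ⌊(7 + 3)/9⌋ = 1; p/q = (1·15 + 7)/(1·2 + 1) = 22/3; p² − 54·q² = 484 − 486 = -2.
  k = 3: m = 6, d = 2, a = ⌊(7 + 6)/2⌋ = 6; p/q = (6·22 + 15)/(6·3 + 2) = 147/20; p² − 54·q² = 21609 − 21600 = 9.
  k = 4: m = 6, d = 9, a = ⌊(7 + 6)/9⌋ = 1; p/q = (1·147 + 22)/(1·20 + 3) = 169/23; p² − 54·q² = 28561 − 28566 = -5.
  k = 5: m = 3, d = 5, a = ⌊(7 + 3)/5⌋ = 2; p/q = (2·169 + 147)/(2·23 + 20) = 485/66; p² − 54·q² = 235225 − 235224 = 1.
  The first convergent with p² − 54·q² = 1 gives the fundamental solution (x₁, y₁) = (485, 66).
Step 2: Apply the recurrence (x_{n+1}, y_{n+1}) = (x₁x_n + 54y₁y_n, x₁y_n + y₁x_n) repeatedly.
  From (x_1, y_1) = (485, 66): x_2 = 485·485 + 54·66·66 = 470449; y_2 = 485·66 + 66·485 = 64020.
  From (x_2, y_2) = (470449, 64020): x_3 = 485·470449 + 54·66·64020 = 456335045; y_3 = 485·64020 + 66·470449 = 62099334.
Step 3: Verify x_3² - 54·y_3² = 208241673295152025 - 208241673295152024 = 1 (should be 1). ✓

(x_1, y_1) = (485, 66); (x_3, y_3) = (456335045, 62099334).


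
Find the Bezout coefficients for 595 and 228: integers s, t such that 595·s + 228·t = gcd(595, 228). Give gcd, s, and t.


Euclidean algorithm on (595, 228) — divide until remainder is 0:
  595 = 2 · 228 + 139
  228 = 1 · 139 + 89
  139 = 1 · 89 + 50
  89 = 1 · 50 + 39
  50 = 1 · 39 + 11
  39 = 3 · 11 + 6
  11 = 1 · 6 + 5
  6 = 1 · 5 + 1
  5 = 5 · 1 + 0
gcd(595, 228) = 1.
Track Bezout coefficients alongside the remainders: start with r₀ = 595 = a·1 + b·0 (s = 1, t = 0) and r₁ = 228 = a·0 + b·1 (s = 0, t = 1); each new remainder r_{k+1} = r_{k-1} − q_k·r_k inherits s_{k+1} = s_{k-1} − q_k·s_k, t_{k+1} = t_{k-1} − q_k·t_k, so r_k = a·s_k + b·t_k at every step:
  q = 2: r = 139, s = 1 − 2·0 = 1, t = 0 − 2·1 = -2  (check: 595·1 + 228·(-2) = 139)
  q = 1: r = 89, s = 0 − 1·1 = -1, t = 1 − 1·(-2) = 3  (check: 595·(-1) + 228·3 = 89)
  q = 1: r = 50, s = 1 − 1·(-1) = 2, t = -2 − 1·3 = -5  (check: 595·2 + 228·(-5) = 50)
  q = 1: r = 39, s = -1 − 1·2 = -3, t = 3 − 1·(-5) = 8  (check: 595·(-3) + 228·8 = 39)
  q = 1: r = 11, s = 2 − 1·(-3) = 5, t = -5 − 1·8 = -13  (check: 595·5 + 228·(-13) = 11)
  q = 3: r = 6, s = -3 − 3·5 = -18, t = 8 − 3·(-13) = 47  (check: 595·(-18) + 228·47 = 6)
  q = 1: r = 5, s = 5 − 1·(-18) = 23, t = -13 − 1·47 = -60  (check: 595·23 + 228·(-60) = 5)
  q = 1: r = 1, s = -18 − 1·23 = -41, t = 47 − 1·(-60) = 107  (check: 595·(-41) + 228·107 = 1)
The row with r = 1 (the gcd) gives the Bezout coefficients s = -41, t = 107.
Result: 595 · (-41) + 228 · (107) = 1.

gcd(595, 228) = 1; s = -41, t = 107 (check: 595·(-41) + 228·107 = 1).


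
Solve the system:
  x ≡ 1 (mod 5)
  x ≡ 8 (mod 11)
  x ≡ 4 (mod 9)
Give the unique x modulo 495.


Moduli 5, 11, 9 are pairwise coprime; by CRT there is a unique solution modulo M = 5 · 11 · 9 = 495.
Solve pairwise, accumulating the modulus:
  Start with x ≡ 1 (mod 5).
  Combine with x ≡ 8 (mod 11): since gcd(5, 11) = 1, we get a unique residue mod 55.
    Write x = 1 + 5·t and substitute into x ≡ 8 (mod 11): 5·t ≡ 8 − 1 = 7 (mod 11).
    The inverse of 5 mod 11 is 9 (since 5·9 = 45 = 4·11 + 1), so t ≡ 9·7 = 63 ≡ 8 (mod 11).
    Then x = 1 + 5·8 = 41, valid modulo lcm(5, 11) = 55: x ≡ 41 (mod 55).
  Combine with x ≡ 4 (mod 9): since gcd(55, 9) = 1, we get a unique residue mod 495.
    Write x = 41 + 55·t and substitute into x ≡ 4 (mod 9): 55·t ≡ 4 − 41 = -37 (mod 9).
    Reduce coefficients mod 9: 1·t ≡ 8 (mod 9).
    So t ≡ 8 (mod 9).
    Then x = 41 + 55·8 = 481, valid modulo lcm(55, 9) = 495: x ≡ 481 (mod 495).
Verify: 481 mod 5 = 1 ✓, 481 mod 11 = 8 ✓, 481 mod 9 = 4 ✓.

x ≡ 481 (mod 495).


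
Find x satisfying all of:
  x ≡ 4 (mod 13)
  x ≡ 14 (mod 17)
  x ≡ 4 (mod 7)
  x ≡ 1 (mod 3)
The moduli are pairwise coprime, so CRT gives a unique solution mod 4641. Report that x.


Product of moduli M = 13 · 17 · 7 · 3 = 4641.
Merge one congruence at a time:
  Start: x ≡ 4 (mod 13).
  Combine with x ≡ 14 (mod 17); new modulus lcm = 221.
    Write x = 4 + 13·t and substitute into x ≡ 14 (mod 17): 13·t ≡ 14 − 4 = 10 (mod 17).
    The inverse of 13 mod 17 is 4 (since 13·4 = 52 = 3·17 + 1), so t ≡ 4·10 = 40 ≡ 6 (mod 17).
    Then x = 4 + 13·6 = 82, valid modulo lcm(13, 17) = 221: x ≡ 82 (mod 221).
  Combine with x ≡ 4 (mod 7); new modulus lcm = 1547.
    Write x = 82 + 221·t and substitute into x ≡ 4 (mod 7): 221·t ≡ 4 − 82 = -78 (mod 7).
    Reduce coefficients mod 7: 4·t ≡ 6 (mod 7).
    The inverse of 4 mod 7 is 2 (since 4·2 = 8 = 1·7 + 1), so t ≡ 2·6 = 12 ≡ 5 (mod 7).
    Then x = 82 + 221·5 = 1187, valid modulo lcm(221, 7) = 1547: x ≡ 1187 (mod 1547).
  Combine with x ≡ 1 (mod 3); new modulus lcm = 4641.
    Write x = 1187 + 1547·t and substitute into x ≡ 1 (mod 3): 1547·t ≡ 1 − 1187 = -1186 (mod 3).
    Reduce coefficients mod 3: 2·t ≡ 2 (mod 3).
    The inverse of 2 mod 3 is 2 (since 2·2 = 4 = 1·3 + 1), so t ≡ 2·2 = 4 ≡ 1 (mod 3).
    Then x = 1187 + 1547·1 = 2734, valid modulo lcm(1547, 3) = 4641: x ≡ 2734 (mod 4641).
Verify against each original: 2734 mod 13 = 4, 2734 mod 17 = 14, 2734 mod 7 = 4, 2734 mod 3 = 1.

x ≡ 2734 (mod 4641).


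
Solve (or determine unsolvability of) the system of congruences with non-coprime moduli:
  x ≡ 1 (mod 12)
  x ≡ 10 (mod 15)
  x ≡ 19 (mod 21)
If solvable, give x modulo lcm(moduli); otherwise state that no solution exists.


Moduli 12, 15, 21 are not pairwise coprime, so CRT works modulo lcm(m_i) when all pairwise compatibility conditions hold.
Pairwise compatibility: gcd(m_i, m_j) must divide a_i - a_j for every pair.
Merge one congruence at a time:
  Start: x ≡ 1 (mod 12).
  Combine with x ≡ 10 (mod 15): gcd(12, 15) = 3; 10 - 1 = 9, which IS divisible by 3, so compatible.
    Write x = 1 + 12·t and substitute into x ≡ 10 (mod 15): 12·t ≡ 10 − 1 = 9 (mod 15).
    Divide the congruence (and modulus) by g = 3: 4·t ≡ 3 (mod 5).
    The inverse of 4 mod 5 is 4 (since 4·4 = 16 = 3·5 + 1), so t ≡ 4·3 = 12 ≡ 2 (mod 5).
    Then x = 1 + 12·2 = 25, valid modulo lcm(12, 15) = 60: x ≡ 25 (mod 60).
  Combine with x ≡ 19 (mod 21): gcd(60, 21) = 3; 19 - 25 = -6, which IS divisible by 3, so compatible.
    Write x = 25 + 60·t and substitute into x ≡ 19 (mod 21): 60·t ≡ 19 − 25 = -6 (mod 21).
    Divide the congruence (and modulus) by g = 3: 20·t ≡ -2 (mod 7).
    Reduce coefficients mod 7: 6·t ≡ 5 (mod 7).
    The inverse of 6 mod 7 is 6 (since 6·6 = 36 = 5·7 + 1), so t ≡ 6·5 = 30 ≡ 2 (mod 7).
    Then x = 25 + 60·2 = 145, valid modulo lcm(60, 21) = 420: x ≡ 145 (mod 420).
Verify: 145 mod 12 = 1, 145 mod 15 = 10, 145 mod 21 = 19.

x ≡ 145 (mod 420).


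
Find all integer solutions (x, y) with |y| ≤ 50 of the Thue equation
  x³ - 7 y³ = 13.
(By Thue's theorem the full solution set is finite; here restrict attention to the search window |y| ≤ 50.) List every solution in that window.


The equation is x³ - 7y³ = 13. For fixed y, x³ = 7·y³ + 13, so a solution requires the RHS to be a perfect cube.
Strategy: iterate y from -50 to 50, compute RHS = 7·y³ + 13, and check whether it is a (positive or negative) perfect cube.
Check small values of y:
  y = 0: RHS = 13 is not a perfect cube.
  y = 1: RHS = 20 is not a perfect cube.
  y = -1: RHS = 6 is not a perfect cube.
  y = 2: RHS = 69 is not a perfect cube.
  y = -2: RHS = -43 is not a perfect cube.
  y = 3: RHS = 202 is not a perfect cube.
  y = -3: RHS = -176 is not a perfect cube.
Continuing the search up to |y| = 50 finds no solutions either.
No (x, y) in the scanned range satisfies the equation.

No integer solutions with |y| ≤ 50.


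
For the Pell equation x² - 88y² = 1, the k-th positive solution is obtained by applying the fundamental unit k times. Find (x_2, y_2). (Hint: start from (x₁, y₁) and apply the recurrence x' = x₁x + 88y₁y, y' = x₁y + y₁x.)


Step 1: Find the fundamental solution (x₁, y₁) of x² - 88y² = 1.
  Expand √88 as a continued fraction. a₀ = ⌊√88⌋ = 9; iterate m_{k+1} = d_k·a_k − m_k, d_{k+1} = (88 − m_{k+1}²)/d_k, a_{k+1} = ⌊(a₀ + m_{k+1})/d_{k+1}⌋ (starting m₀ = 0, d₀ = 1), with convergents p_k = a_k·p_{k-1} + p_{k-2}, q_k = a_k·q_{k-1} + q_{k-2} (p₋₁ = 1, q₋₁ = 0):
  k = 0: a₀ = 9; p₀/q₀ = 9/1; p₀² − 88·q₀² = 81 − 88 = -7.
  k = 1: m = 9, d = 7, a = ⌊(9 + 9)/7⌋ = 2; p/q = (2·9 + 1)/(2·1 + 0) = 19/2; p² − 88·q² = 361 − 352 = 9.
  k = 2: m = 5, d = 9, a = ⌊(9 + 5)/9⌋ = 1; p/q = (1·19 + 9)/(1·2 + 1) = 28/3; p² − 88·q² = 784 − 792 = -8.
  k = 3: m = 4, d = 8, a = ⌊(9 + 4)/8⌋ = 1; p/q = (1·28 + 19)/(1·3 + 2) = 47/5; p² − 88·q² = 2209 − 2200 = 9.
  k = 4: m = 4, d = 9, a = ⌊(9 + 4)/9⌋ = 1; p/q = (1·47 + 28)/(1·5 + 3) = 75/8; p² − 88·q² = 5625 − 5632 = -7.
  k = 5: m = 5, d = 7, a = ⌊(9 + 5)/7⌋ = 2; p/q = (2·75 + 47)/(2·8 + 5) = 197/21; p² − 88·q² = 38809 − 38808 = 1.
  The first convergent with p² − 88·q² = 1 gives the fundamental solution (x₁, y₁) = (197, 21).
Step 2: Apply the recurrence (x_{n+1}, y_{n+1}) = (x₁x_n + 88y₁y_n, x₁y_n + y₁x_n) repeatedly.
  From (x_1, y_1) = (197, 21): x_2 = 197·197 + 88·21·21 = 77617; y_2 = 197·21 + 21·197 = 8274.
Step 3: Verify x_2² - 88·y_2² = 6024398689 - 6024398688 = 1 (should be 1). ✓

(x_1, y_1) = (197, 21); (x_2, y_2) = (77617, 8274).


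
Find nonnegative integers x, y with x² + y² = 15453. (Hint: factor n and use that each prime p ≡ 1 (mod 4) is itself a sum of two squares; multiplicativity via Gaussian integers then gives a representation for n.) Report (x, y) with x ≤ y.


Step 1: Factor n = 15453 = 3^2 · 17 · 101.
Step 2: Check the mod-4 condition on each prime factor: 3 ≡ 3 (mod 4), exponent 2 (must be even); 17 ≡ 1 (mod 4), exponent 1; 101 ≡ 1 (mod 4), exponent 1.
All primes ≡ 3 (mod 4) appear to even exponent (or don't appear), so by the two-squares theorem n IS expressible as a sum of two squares.
Step 3: Build a representation. Group n = k² · m with k = 3 and m = 17 · 101 = 1717 (a product of primes ≡ 1 (mod 4)); a representation of m scales to one of n via (k·x)² + (k·y)² = k²(x² + y²). Each prime p ≡ 1 (mod 4) is itself a sum of two squares; find a² by testing p − a² for a perfect square:
  17: 17 − 1² = 16 = 4² ⇒ 17 = 1² + 4².
  101: 101 − 1² = 100 = 10² ⇒ 101 = 1² + 10².
  Combine using the Brahmagupta–Fibonacci identity (a² + b²)(c² + d²) = (ac − bd)² + (ad + bc)² = (ac + bd)² + (ad − bc)²:
  17 · 101 = 1717: from (1² + 4²)(1² + 10²), take (1·1 − 4·10, 1·10 + 4·1) = (1 − 40, 10 + 4) = (-39, 14); dropping signs (only squares matter) gives (39, 14); check 39² + 14² = 1521 + 196 = 1717 ✓.
  Scale by k = 3: (3·39, 3·14) = (117, 42).
Step 4: Order so x ≤ y and verify: 42² + 117² = 1764 + 13689 = 15453 = n. ✓

n = 15453 = 42² + 117² (one valid representation with x ≤ y).


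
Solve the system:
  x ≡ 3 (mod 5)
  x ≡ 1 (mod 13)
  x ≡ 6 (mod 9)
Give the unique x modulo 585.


Moduli 5, 13, 9 are pairwise coprime; by CRT there is a unique solution modulo M = 5 · 13 · 9 = 585.
Solve pairwise, accumulating the modulus:
  Start with x ≡ 3 (mod 5).
  Combine with x ≡ 1 (mod 13): since gcd(5, 13) = 1, we get a unique residue mod 65.
    Write x = 3 + 5·t and substitute into x ≡ 1 (mod 13): 5·t ≡ 1 − 3 = -2 (mod 13).
    Reduce coefficients mod 13: 5·t ≡ 11 (mod 13).
    The inverse of 5 mod 13 is 8 (since 5·8 = 40 = 3·13 + 1), so t ≡ 8·11 = 88 ≡ 10 (mod 13).
    Then x = 3 + 5·10 = 53, valid modulo lcm(5, 13) = 65: x ≡ 53 (mod 65).
  Combine with x ≡ 6 (mod 9): since gcd(65, 9) = 1, we get a unique residue mod 585.
    Write x = 53 + 65·t and substitute into x ≡ 6 (mod 9): 65·t ≡ 6 − 53 = -47 (mod 9).
    Reduce coefficients mod 9: 2·t ≡ 7 (mod 9).
    The inverse of 2 mod 9 is 5 (since 2·5 = 10 = 1·9 + 1), so t ≡ 5·7 = 35 ≡ 8 (mod 9).
    Then x = 53 + 65·8 = 573, valid modulo lcm(65, 9) = 585: x ≡ 573 (mod 585).
Verify: 573 mod 5 = 3 ✓, 573 mod 13 = 1 ✓, 573 mod 9 = 6 ✓.

x ≡ 573 (mod 585).


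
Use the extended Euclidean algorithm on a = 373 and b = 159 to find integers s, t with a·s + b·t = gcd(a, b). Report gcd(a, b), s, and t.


Euclidean algorithm on (373, 159) — divide until remainder is 0:
  373 = 2 · 159 + 55
  159 = 2 · 55 + 49
  55 = 1 · 49 + 6
  49 = 8 · 6 + 1
  6 = 6 · 1 + 0
gcd(373, 159) = 1.
Track Bezout coefficients alongside the remainders: start with r₀ = 373 = a·1 + b·0 (s = 1, t = 0) and r₁ = 159 = a·0 + b·1 (s = 0, t = 1); each new remainder r_{k+1} = r_{k-1} − q_k·r_k inherits s_{k+1} = s_{k-1} − q_k·s_k, t_{k+1} = t_{k-1} − q_k·t_k, so r_k = a·s_k + b·t_k at every step:
  q = 2: r = 55, s = 1 − 2·0 = 1, t = 0 − 2·1 = -2  (check: 373·1 + 159·(-2) = 55)
  q = 2: r = 49, s = 0 − 2·1 = -2, t = 1 − 2·(-2) = 5  (check: 373·(-2) + 159·5 = 49)
  q = 1: r = 6, s = 1 − 1·(-2) = 3, t = -2 − 1·5 = -7  (check: 373·3 + 159·(-7) = 6)
  q = 8: r = 1, s = -2 − 8·3 = -26, t = 5 − 8·(-7) = 61  (check: 373·(-26) + 159·61 = 1)
The row with r = 1 (the gcd) gives the Bezout coefficients s = -26, t = 61.
Result: 373 · (-26) + 159 · (61) = 1.

gcd(373, 159) = 1; s = -26, t = 61 (check: 373·(-26) + 159·61 = 1).


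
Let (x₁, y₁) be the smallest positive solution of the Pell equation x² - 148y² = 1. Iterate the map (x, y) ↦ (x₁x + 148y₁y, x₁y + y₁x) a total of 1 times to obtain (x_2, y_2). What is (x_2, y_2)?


Step 1: Find the fundamental solution (x₁, y₁) of x² - 148y² = 1.
  Expand √148 as a continued fraction. a₀ = ⌊√148⌋ = 12; iterate m_{k+1} = d_k·a_k − m_k, d_{k+1} = (148 − m_{k+1}²)/d_k, a_{k+1} = ⌊(a₀ + m_{k+1})/d_{k+1}⌋ (starting m₀ = 0, d₀ = 1), with convergents p_k = a_k·p_{k-1} + p_{k-2}, q_k = a_k·q_{k-1} + q_{k-2} (p₋₁ = 1, q₋₁ = 0):
  k = 0: a₀ = 12; p₀/q₀ = 12/1; p₀² − 148·q₀² = 144 − 148 = -4.
  k = 1: m = 12, d = 4, a = ⌊(12 + 12)/4⌋ = 6; p/q = (6·12 + 1)/(6·1 + 0) = 73/6; p² − 148·q² = 5329 − 5328 = 1.
  The first convergent with p² − 148·q² = 1 gives the fundamental solution (x₁, y₁) = (73, 6).
Step 2: Apply the recurrence (x_{n+1}, y_{n+1}) = (x₁x_n + 148y₁y_n, x₁y_n + y₁x_n) repeatedly.
  From (x_1, y_1) = (73, 6): x_2 = 73·73 + 148·6·6 = 10657; y_2 = 73·6 + 6·73 = 876.
Step 3: Verify x_2² - 148·y_2² = 113571649 - 113571648 = 1 (should be 1). ✓

(x_1, y_1) = (73, 6); (x_2, y_2) = (10657, 876).


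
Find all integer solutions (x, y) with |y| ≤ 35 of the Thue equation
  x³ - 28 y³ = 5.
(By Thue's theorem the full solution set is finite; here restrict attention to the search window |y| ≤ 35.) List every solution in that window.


The equation is x³ - 28y³ = 5. For fixed y, x³ = 28·y³ + 5, so a solution requires the RHS to be a perfect cube.
Strategy: iterate y from -35 to 35, compute RHS = 28·y³ + 5, and check whether it is a (positive or negative) perfect cube.
Check small values of y:
  y = 0: RHS = 5 is not a perfect cube.
  y = 1: RHS = 33 is not a perfect cube.
  y = -1: RHS = -23 is not a perfect cube.
  y = 2: RHS = 229 is not a perfect cube.
  y = -2: RHS = -219 is not a perfect cube.
  y = 3: RHS = 761 is not a perfect cube.
  y = -3: RHS = -751 is not a perfect cube.
Continuing the search up to |y| = 35 finds no solutions either.
No (x, y) in the scanned range satisfies the equation.

No integer solutions with |y| ≤ 35.


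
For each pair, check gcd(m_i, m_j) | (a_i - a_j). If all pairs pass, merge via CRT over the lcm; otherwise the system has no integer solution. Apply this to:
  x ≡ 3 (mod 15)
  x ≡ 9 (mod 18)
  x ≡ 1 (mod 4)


Moduli 15, 18, 4 are not pairwise coprime, so CRT works modulo lcm(m_i) when all pairwise compatibility conditions hold.
Pairwise compatibility: gcd(m_i, m_j) must divide a_i - a_j for every pair.
Merge one congruence at a time:
  Start: x ≡ 3 (mod 15).
  Combine with x ≡ 9 (mod 18): gcd(15, 18) = 3; 9 - 3 = 6, which IS divisible by 3, so compatible.
    Write x = 3 + 15·t and substitute into x ≡ 9 (mod 18): 15·t ≡ 9 − 3 = 6 (mod 18).
    Divide the congruence (and modulus) by g = 3: 5·t ≡ 2 (mod 6).
    The inverse of 5 mod 6 is 5 (since 5·5 = 25 = 4·6 + 1), so t ≡ 5·2 = 10 ≡ 4 (mod 6).
    Then x = 3 + 15·4 = 63, valid modulo lcm(15, 18) = 90: x ≡ 63 (mod 90).
  Combine with x ≡ 1 (mod 4): gcd(90, 4) = 2; 1 - 63 = -62, which IS divisible by 2, so compatible.
    Write x = 63 + 90·t and substitute into x ≡ 1 (mod 4): 90·t ≡ 1 − 63 = -62 (mod 4).
    Divide the congruence (and modulus) by g = 2: 45·t ≡ -31 (mod 2).
    Reduce coefficients mod 2: 1·t ≡ 1 (mod 2).
    So t ≡ 1 (mod 2).
    Then x = 63 + 90·1 = 153, valid modulo lcm(90, 4) = 180: x ≡ 153 (mod 180).
Verify: 153 mod 15 = 3, 153 mod 18 = 9, 153 mod 4 = 1.

x ≡ 153 (mod 180).


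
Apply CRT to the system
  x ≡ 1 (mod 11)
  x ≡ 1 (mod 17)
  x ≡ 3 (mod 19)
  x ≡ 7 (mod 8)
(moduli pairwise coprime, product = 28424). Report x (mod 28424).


Product of moduli M = 11 · 17 · 19 · 8 = 28424.
Merge one congruence at a time:
  Start: x ≡ 1 (mod 11).
  Combine with x ≡ 1 (mod 17); new modulus lcm = 187.
    Write x = 1 + 11·t and substitute into x ≡ 1 (mod 17): 11·t ≡ 1 − 1 = 0 (mod 17).
    The inverse of 11 mod 17 is 14 (since 11·14 = 154 = 9·17 + 1), so t ≡ 14·0 = 0 ≡ 0 (mod 17).
    Then x = 1 + 11·0 = 1, valid modulo lcm(11, 17) = 187: x ≡ 1 (mod 187).
  Combine with x ≡ 3 (mod 19); new modulus lcm = 3553.
    Write x = 1 + 187·t and substitute into x ≡ 3 (mod 19): 187·t ≡ 3 − 1 = 2 (mod 19).
    Reduce coefficients mod 19: 16·t ≡ 2 (mod 19).
    The inverse of 16 mod 19 is 6 (since 16·6 = 96 = 5·19 + 1), so t ≡ 6·2 = 12 ≡ 12 (mod 19).
    Then x = 1 + 187·12 = 2245, valid modulo lcm(187, 19) = 3553: x ≡ 2245 (mod 3553).
  Combine with x ≡ 7 (mod 8); new modulus lcm = 28424.
    Write x = 2245 + 3553·t and substitute into x ≡ 7 (mod 8): 3553·t ≡ 7 − 2245 = -2238 (mod 8).
    Reduce coefficients mod 8: 1·t ≡ 2 (mod 8).
    So t ≡ 2 (mod 8).
    Then x = 2245 + 3553·2 = 9351, valid modulo lcm(3553, 8) = 28424: x ≡ 9351 (mod 28424).
Verify against each original: 9351 mod 11 = 1, 9351 mod 17 = 1, 9351 mod 19 = 3, 9351 mod 8 = 7.

x ≡ 9351 (mod 28424).


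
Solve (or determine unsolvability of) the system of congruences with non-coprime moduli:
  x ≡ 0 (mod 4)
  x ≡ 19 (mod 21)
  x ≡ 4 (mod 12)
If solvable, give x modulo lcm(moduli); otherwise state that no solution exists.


Moduli 4, 21, 12 are not pairwise coprime, so CRT works modulo lcm(m_i) when all pairwise compatibility conditions hold.
Pairwise compatibility: gcd(m_i, m_j) must divide a_i - a_j for every pair.
Merge one congruence at a time:
  Start: x ≡ 0 (mod 4).
  Combine with x ≡ 19 (mod 21): gcd(4, 21) = 1; 19 - 0 = 19, which IS divisible by 1, so compatible.
    Write x = 0 + 4·t and substitute into x ≡ 19 (mod 21): 4·t ≡ 19 − 0 = 19 (mod 21).
    The inverse of 4 mod 21 is 16 (since 4·16 = 64 = 3·21 + 1), so t ≡ 16·19 = 304 ≡ 10 (mod 21).
    Then x = 0 + 4·10 = 40, valid modulo lcm(4, 21) = 84: x ≡ 40 (mod 84).
  Combine with x ≡ 4 (mod 12): gcd(84, 12) = 12; 4 - 40 = -36, which IS divisible by 12, so compatible.
    Write x = 40 + 84·t and substitute into x ≡ 4 (mod 12): 84·t ≡ 4 − 40 = -36 (mod 12).
    Divide the congruence (and modulus) by g = 12: 7·t ≡ -3 (mod 1).
    Modulo 1 every t works; take t = 0.
    Then x = 40 + 84·0 = 40, valid modulo lcm(84, 12) = 84: x ≡ 40 (mod 84).
Verify: 40 mod 4 = 0, 40 mod 21 = 19, 40 mod 12 = 4.

x ≡ 40 (mod 84).


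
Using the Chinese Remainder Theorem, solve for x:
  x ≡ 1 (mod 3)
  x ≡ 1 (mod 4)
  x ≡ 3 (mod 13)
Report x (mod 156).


Moduli 3, 4, 13 are pairwise coprime; by CRT there is a unique solution modulo M = 3 · 4 · 13 = 156.
Solve pairwise, accumulating the modulus:
  Start with x ≡ 1 (mod 3).
  Combine with x ≡ 1 (mod 4): since gcd(3, 4) = 1, we get a unique residue mod 12.
    Write x = 1 + 3·t and substitute into x ≡ 1 (mod 4): 3·t ≡ 1 − 1 = 0 (mod 4).
    The inverse of 3 mod 4 is 3 (since 3·3 = 9 = 2·4 + 1), so t ≡ 3·0 = 0 ≡ 0 (mod 4).
    Then x = 1 + 3·0 = 1, valid modulo lcm(3, 4) = 12: x ≡ 1 (mod 12).
  Combine with x ≡ 3 (mod 13): since gcd(12, 13) = 1, we get a unique residue mod 156.
    Write x = 1 + 12·t and substitute into x ≡ 3 (mod 13): 12·t ≡ 3 − 1 = 2 (mod 13).
    The inverse of 12 mod 13 is 12 (since 12·12 = 144 = 11·13 + 1), so t ≡ 12·2 = 24 ≡ 11 (mod 13).
    Then x = 1 + 12·11 = 133, valid modulo lcm(12, 13) = 156: x ≡ 133 (mod 156).
Verify: 133 mod 3 = 1 ✓, 133 mod 4 = 1 ✓, 133 mod 13 = 3 ✓.

x ≡ 133 (mod 156).


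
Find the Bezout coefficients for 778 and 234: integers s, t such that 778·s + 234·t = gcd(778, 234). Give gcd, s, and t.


Euclidean algorithm on (778, 234) — divide until remainder is 0:
  778 = 3 · 234 + 76
  234 = 3 · 76 + 6
  76 = 12 · 6 + 4
  6 = 1 · 4 + 2
  4 = 2 · 2 + 0
gcd(778, 234) = 2.
Track Bezout coefficients alongside the remainders: start with r₀ = 778 = a·1 + b·0 (s = 1, t = 0) and r₁ = 234 = a·0 + b·1 (s = 0, t = 1); each new remainder r_{k+1} = r_{k-1} − q_k·r_k inherits s_{k+1} = s_{k-1} − q_k·s_k, t_{k+1} = t_{k-1} − q_k·t_k, so r_k = a·s_k + b·t_k at every step:
  q = 3: r = 76, s = 1 − 3·0 = 1, t = 0 − 3·1 = -3  (check: 778·1 + 234·(-3) = 76)
  q = 3: r = 6, s = 0 − 3·1 = -3, t = 1 − 3·(-3) = 10  (check: 778·(-3) + 234·10 = 6)
  q = 12: r = 4, s = 1 − 12·(-3) = 37, t = -3 − 12·10 = -123  (check: 778·37 + 234·(-123) = 4)
  q = 1: r = 2, s = -3 − 1·37 = -40, t = 10 − 1·(-123) = 133  (check: 778·(-40) + 234·133 = 2)
The row with r = 2 (the gcd) gives the Bezout coefficients s = -40, t = 133.
Result: 778 · (-40) + 234 · (133) = 2.

gcd(778, 234) = 2; s = -40, t = 133 (check: 778·(-40) + 234·133 = 2).


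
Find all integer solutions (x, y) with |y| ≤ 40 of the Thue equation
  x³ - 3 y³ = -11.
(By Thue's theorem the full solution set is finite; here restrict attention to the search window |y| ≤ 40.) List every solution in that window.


The equation is x³ - 3y³ = -11. For fixed y, x³ = 3·y³ − 11, so a solution requires the RHS to be a perfect cube.
Strategy: iterate y from -40 to 40, compute RHS = 3·y³ − 11, and check whether it is a (positive or negative) perfect cube.
Check small values of y:
  y = 0: RHS = -11 is not a perfect cube.
  y = 1: RHS = -8 = (-2)³ ⇒ x = -2 works.
  y = -1: RHS = -14 is not a perfect cube.
  y = 2: RHS = 13 is not a perfect cube.
  y = -2: RHS = -35 is not a perfect cube.
  y = 3: RHS = 70 is not a perfect cube.
  y = -3: RHS = -92 is not a perfect cube.
Continuing the search up to |y| = 40 finds no further solutions beyond those listed.
Collected solutions: (-2, 1).

Solutions (with |y| ≤ 40): (-2, 1).


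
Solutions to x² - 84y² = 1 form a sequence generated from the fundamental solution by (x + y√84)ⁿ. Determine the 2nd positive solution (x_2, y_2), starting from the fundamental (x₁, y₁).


Step 1: Find the fundamental solution (x₁, y₁) of x² - 84y² = 1.
  Expand √84 as a continued fraction. a₀ = ⌊√84⌋ = 9; iterate m_{k+1} = d_k·a_k − m_k, d_{k+1} = (84 − m_{k+1}²)/d_k, a_{k+1} = ⌊(a₀ + m_{k+1})/d_{k+1}⌋ (starting m₀ = 0, d₀ = 1), with convergents p_k = a_k·p_{k-1} + p_{k-2}, q_k = a_k·q_{k-1} + q_{k-2} (p₋₁ = 1, q₋₁ = 0):
  k = 0: a₀ = 9; p₀/q₀ = 9/1; p₀² − 84·q₀² = 81 − 84 = -3.
  k = 1: m = 9, d = 3, a = ⌊(9 + 9)/3⌋ = 6; p/q = (6·9 + 1)/(6·1 + 0) = 55/6; p² − 84·q² = 3025 − 3024 = 1.
  The first convergent with p² − 84·q² = 1 gives the fundamental solution (x₁, y₁) = (55, 6).
Step 2: Apply the recurrence (x_{n+1}, y_{n+1}) = (x₁x_n + 84y₁y_n, x₁y_n + y₁x_n) repeatedly.
  From (x_1, y_1) = (55, 6): x_2 = 55·55 + 84·6·6 = 6049; y_2 = 55·6 + 6·55 = 660.
Step 3: Verify x_2² - 84·y_2² = 36590401 - 36590400 = 1 (should be 1). ✓

(x_1, y_1) = (55, 6); (x_2, y_2) = (6049, 660).


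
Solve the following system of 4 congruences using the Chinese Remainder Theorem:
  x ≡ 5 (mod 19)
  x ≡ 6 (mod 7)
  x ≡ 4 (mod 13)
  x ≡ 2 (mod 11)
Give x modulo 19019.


Product of moduli M = 19 · 7 · 13 · 11 = 19019.
Merge one congruence at a time:
  Start: x ≡ 5 (mod 19).
  Combine with x ≡ 6 (mod 7); new modulus lcm = 133.
    Write x = 5 + 19·t and substitute into x ≡ 6 (mod 7): 19·t ≡ 6 − 5 = 1 (mod 7).
    Reduce coefficients mod 7: 5·t ≡ 1 (mod 7).
    The inverse of 5 mod 7 is 3 (since 5·3 = 15 = 2·7 + 1), so t ≡ 3·1 = 3 ≡ 3 (mod 7).
    Then x = 5 + 19·3 = 62, valid modulo lcm(19, 7) = 133: x ≡ 62 (mod 133).
  Combine with x ≡ 4 (mod 13); new modulus lcm = 1729.
    Write x = 62 + 133·t and substitute into x ≡ 4 (mod 13): 133·t ≡ 4 − 62 = -58 (mod 13).
    Reduce coefficients mod 13: 3·t ≡ 7 (mod 13).
    The inverse of 3 mod 13 is 9 (since 3·9 = 27 = 2·13 + 1), so t ≡ 9·7 = 63 ≡ 11 (mod 13).
    Then x = 62 + 133·11 = 1525, valid modulo lcm(133, 13) = 1729: x ≡ 1525 (mod 1729).
  Combine with x ≡ 2 (mod 11); new modulus lcm = 19019.
    Write x = 1525 + 1729·t and substitute into x ≡ 2 (mod 11): 1729·t ≡ 2 − 1525 = -1523 (mod 11).
    Reduce coefficients mod 11: 2·t ≡ 6 (mod 11).
    The inverse of 2 mod 11 is 6 (since 2·6 = 12 = 1·11 + 1), so t ≡ 6·6 = 36 ≡ 3 (mod 11).
    Then x = 1525 + 1729·3 = 6712, valid modulo lcm(1729, 11) = 19019: x ≡ 6712 (mod 19019).
Verify against each original: 6712 mod 19 = 5, 6712 mod 7 = 6, 6712 mod 13 = 4, 6712 mod 11 = 2.

x ≡ 6712 (mod 19019).


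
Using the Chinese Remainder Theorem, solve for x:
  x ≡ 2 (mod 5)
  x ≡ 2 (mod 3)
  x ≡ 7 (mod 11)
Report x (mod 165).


Moduli 5, 3, 11 are pairwise coprime; by CRT there is a unique solution modulo M = 5 · 3 · 11 = 165.
Solve pairwise, accumulating the modulus:
  Start with x ≡ 2 (mod 5).
  Combine with x ≡ 2 (mod 3): since gcd(5, 3) = 1, we get a unique residue mod 15.
    Write x = 2 + 5·t and substitute into x ≡ 2 (mod 3): 5·t ≡ 2 − 2 = 0 (mod 3).
    Reduce coefficients mod 3: 2·t ≡ 0 (mod 3).
    The inverse of 2 mod 3 is 2 (since 2·2 = 4 = 1·3 + 1), so t ≡ 2·0 = 0 ≡ 0 (mod 3).
    Then x = 2 + 5·0 = 2, valid modulo lcm(5, 3) = 15: x ≡ 2 (mod 15).
  Combine with x ≡ 7 (mod 11): since gcd(15, 11) = 1, we get a unique residue mod 165.
    Write x = 2 + 15·t and substitute into x ≡ 7 (mod 11): 15·t ≡ 7 − 2 = 5 (mod 11).
    Reduce coefficients mod 11: 4·t ≡ 5 (mod 11).
    The inverse of 4 mod 11 is 3 (since 4·3 = 12 = 1·11 + 1), so t ≡ 3·5 = 15 ≡ 4 (mod 11).
    Then x = 2 + 15·4 = 62, valid modulo lcm(15, 11) = 165: x ≡ 62 (mod 165).
Verify: 62 mod 5 = 2 ✓, 62 mod 3 = 2 ✓, 62 mod 11 = 7 ✓.

x ≡ 62 (mod 165).


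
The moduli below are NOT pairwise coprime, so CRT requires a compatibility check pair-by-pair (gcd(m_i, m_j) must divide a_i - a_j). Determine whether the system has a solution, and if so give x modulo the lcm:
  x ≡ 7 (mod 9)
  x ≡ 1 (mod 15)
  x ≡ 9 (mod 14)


Moduli 9, 15, 14 are not pairwise coprime, so CRT works modulo lcm(m_i) when all pairwise compatibility conditions hold.
Pairwise compatibility: gcd(m_i, m_j) must divide a_i - a_j for every pair.
Merge one congruence at a time:
  Start: x ≡ 7 (mod 9).
  Combine with x ≡ 1 (mod 15): gcd(9, 15) = 3; 1 - 7 = -6, which IS divisible by 3, so compatible.
    Write x = 7 + 9·t and substitute into x ≡ 1 (mod 15): 9·t ≡ 1 − 7 = -6 (mod 15).
    Divide the congruence (and modulus) by g = 3: 3·t ≡ -2 (mod 5).
    Reduce coefficients mod 5: 3·t ≡ 3 (mod 5).
    The inverse of 3 mod 5 is 2 (since 3·2 = 6 = 1·5 + 1), so t ≡ 2·3 = 6 ≡ 1 (mod 5).
    Then x = 7 + 9·1 = 16, valid modulo lcm(9, 15) = 45: x ≡ 16 (mod 45).
  Combine with x ≡ 9 (mod 14): gcd(45, 14) = 1; 9 - 16 = -7, which IS divisible by 1, so compatible.
    Write x = 16 + 45·t and substitute into x ≡ 9 (mod 14): 45·t ≡ 9 − 16 = -7 (mod 14).
    Reduce coefficients mod 14: 3·t ≡ 7 (mod 14).
    The inverse of 3 mod 14 is 5 (since 3·5 = 15 = 1·14 + 1), so t ≡ 5·7 = 35 ≡ 7 (mod 14).
    Then x = 16 + 45·7 = 331, valid modulo lcm(45, 14) = 630: x ≡ 331 (mod 630).
Verify: 331 mod 9 = 7, 331 mod 15 = 1, 331 mod 14 = 9.

x ≡ 331 (mod 630).


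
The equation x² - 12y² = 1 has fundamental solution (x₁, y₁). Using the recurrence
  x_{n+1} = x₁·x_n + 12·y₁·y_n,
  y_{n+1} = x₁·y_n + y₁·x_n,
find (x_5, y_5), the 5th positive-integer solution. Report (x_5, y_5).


Step 1: Find the fundamental solution (x₁, y₁) of x² - 12y² = 1.
  Expand √12 as a continued fraction. a₀ = ⌊√12⌋ = 3; iterate m_{k+1} = d_k·a_k − m_k, d_{k+1} = (12 − m_{k+1}²)/d_k, a_{k+1} = ⌊(a₀ + m_{k+1})/d_{k+1}⌋ (starting m₀ = 0, d₀ = 1), with convergents p_k = a_k·p_{k-1} + p_{k-2}, q_k = a_k·q_{k-1} + q_{k-2} (p₋₁ = 1, q₋₁ = 0):
  k = 0: a₀ = 3; p₀/q₀ = 3/1; p₀² − 12·q₀² = 9 − 12 = -3.
  k = 1: m = 3, d = 3, a = ⌊(3 + 3)/3⌋ = 2; p/q = (2·3 + 1)/(2·1 + 0) = 7/2; p² − 12·q² = 49 − 48 = 1.
  The first convergent with p² − 12·q² = 1 gives the fundamental solution (x₁, y₁) = (7, 2).
Step 2: Apply the recurrence (x_{n+1}, y_{n+1}) = (x₁x_n + 12y₁y_n, x₁y_n + y₁x_n) repeatedly.
  From (x_1, y_1) = (7, 2): x_2 = 7·7 + 12·2·2 = 97; y_2 = 7·2 + 2·7 = 28.
  From (x_2, y_2) = (97, 28): x_3 = 7·97 + 12·2·28 = 1351; y_3 = 7·28 + 2·97 = 390.
  From (x_3, y_3) = (1351, 390): x_4 = 7·1351 + 12·2·390 = 18817; y_4 = 7·390 + 2·1351 = 5432.
  From (x_4, y_4) = (18817, 5432): x_5 = 7·18817 + 12·2·5432 = 262087; y_5 = 7·5432 + 2·18817 = 75658.
Step 3: Verify x_5² - 12·y_5² = 68689595569 - 68689595568 = 1 (should be 1). ✓

(x_1, y_1) = (7, 2); (x_5, y_5) = (262087, 75658).


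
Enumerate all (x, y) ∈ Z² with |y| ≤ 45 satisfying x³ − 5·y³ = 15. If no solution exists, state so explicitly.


The equation is x³ - 5y³ = 15. For fixed y, x³ = 5·y³ + 15, so a solution requires the RHS to be a perfect cube.
Strategy: iterate y from -45 to 45, compute RHS = 5·y³ + 15, and check whether it is a (positive or negative) perfect cube.
Check small values of y:
  y = 0: RHS = 15 is not a perfect cube.
  y = 1: RHS = 20 is not a perfect cube.
  y = -1: RHS = 10 is not a perfect cube.
  y = 2: RHS = 55 is not a perfect cube.
  y = -2: RHS = -25 is not a perfect cube.
  y = 3: RHS = 150 is not a perfect cube.
  y = -3: RHS = -120 is not a perfect cube.
Continuing the search up to |y| = 45 finds no solutions either.
No (x, y) in the scanned range satisfies the equation.

No integer solutions with |y| ≤ 45.


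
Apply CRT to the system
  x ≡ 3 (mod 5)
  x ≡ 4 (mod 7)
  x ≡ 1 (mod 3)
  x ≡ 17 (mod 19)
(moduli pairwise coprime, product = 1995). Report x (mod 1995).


Product of moduli M = 5 · 7 · 3 · 19 = 1995.
Merge one congruence at a time:
  Start: x ≡ 3 (mod 5).
  Combine with x ≡ 4 (mod 7); new modulus lcm = 35.
    Write x = 3 + 5·t and substitute into x ≡ 4 (mod 7): 5·t ≡ 4 − 3 = 1 (mod 7).
    The inverse of 5 mod 7 is 3 (since 5·3 = 15 = 2·7 + 1), so t ≡ 3·1 = 3 ≡ 3 (mod 7).
    Then x = 3 + 5·3 = 18, valid modulo lcm(5, 7) = 35: x ≡ 18 (mod 35).
  Combine with x ≡ 1 (mod 3); new modulus lcm = 105.
    Write x = 18 + 35·t and substitute into x ≡ 1 (mod 3): 35·t ≡ 1 − 18 = -17 (mod 3).
    Reduce coefficients mod 3: 2·t ≡ 1 (mod 3).
    The inverse of 2 mod 3 is 2 (since 2·2 = 4 = 1·3 + 1), so t ≡ 2·1 = 2 ≡ 2 (mod 3).
    Then x = 18 + 35·2 = 88, valid modulo lcm(35, 3) = 105: x ≡ 88 (mod 105).
  Combine with x ≡ 17 (mod 19); new modulus lcm = 1995.
    Write x = 88 + 105·t and substitute into x ≡ 17 (mod 19): 105·t ≡ 17 − 88 = -71 (mod 19).
    Reduce coefficients mod 19: 10·t ≡ 5 (mod 19).
    The inverse of 10 mod 19 is 2 (since 10·2 = 20 = 1·19 + 1), so t ≡ 2·5 = 10 ≡ 10 (mod 19).
    Then x = 88 + 105·10 = 1138, valid modulo lcm(105, 19) = 1995: x ≡ 1138 (mod 1995).
Verify against each original: 1138 mod 5 = 3, 1138 mod 7 = 4, 1138 mod 3 = 1, 1138 mod 19 = 17.

x ≡ 1138 (mod 1995).


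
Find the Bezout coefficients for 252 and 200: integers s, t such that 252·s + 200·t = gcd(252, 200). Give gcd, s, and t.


Euclidean algorithm on (252, 200) — divide until remainder is 0:
  252 = 1 · 200 + 52
  200 = 3 · 52 + 44
  52 = 1 · 44 + 8
  44 = 5 · 8 + 4
  8 = 2 · 4 + 0
gcd(252, 200) = 4.
Track Bezout coefficients alongside the remainders: start with r₀ = 252 = a·1 + b·0 (s = 1, t = 0) and r₁ = 200 = a·0 + b·1 (s = 0, t = 1); each new remainder r_{k+1} = r_{k-1} − q_k·r_k inherits s_{k+1} = s_{k-1} − q_k·s_k, t_{k+1} = t_{k-1} − q_k·t_k, so r_k = a·s_k + b·t_k at every step:
  q = 1: r = 52, s = 1 − 1·0 = 1, t = 0 − 1·1 = -1  (check: 252·1 + 200·(-1) = 52)
  q = 3: r = 44, s = 0 − 3·1 = -3, t = 1 − 3·(-1) = 4  (check: 252·(-3) + 200·4 = 44)
  q = 1: r = 8, s = 1 − 1·(-3) = 4, t = -1 − 1·4 = -5  (check: 252·4 + 200·(-5) = 8)
  q = 5: r = 4, s = -3 − 5·4 = -23, t = 4 − 5·(-5) = 29  (check: 252·(-23) + 200·29 = 4)
The row with r = 4 (the gcd) gives the Bezout coefficients s = -23, t = 29.
Result: 252 · (-23) + 200 · (29) = 4.

gcd(252, 200) = 4; s = -23, t = 29 (check: 252·(-23) + 200·29 = 4).
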